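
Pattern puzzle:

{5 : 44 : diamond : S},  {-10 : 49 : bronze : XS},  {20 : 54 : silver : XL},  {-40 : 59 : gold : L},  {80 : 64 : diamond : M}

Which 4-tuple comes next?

First part: ×(-2) each step, so 5, -10, 20, -40, 80 → -160.
Second part: +5 each step; 44, 49, 54, 59, 64 → 69.
Rank: repeats diamond → bronze → silver → gold, so diamond, bronze, silver, gold, diamond → bronze.
Size: runs backward through clothing sizes XS→XL, so S, XS, XL, L, M → S.
So the next 4-tuple is {-160 : 69 : bronze : S}.

{-160 : 69 : bronze : S}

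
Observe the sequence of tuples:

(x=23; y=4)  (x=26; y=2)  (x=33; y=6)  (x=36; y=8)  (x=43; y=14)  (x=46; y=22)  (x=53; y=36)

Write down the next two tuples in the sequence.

(x=56; y=58), (x=63; y=94)

X — alternating steps +3, +7, +3, +7, …: 23, 26, 33, 36, 43, 46, 53 → 56 → 63.
Y: each term is the sum of the two before it, so 4, 2, 6, 8, 14, 22, 36 → 58 → 94.
Putting the parts together: (x=56; y=58) and then (x=63; y=94).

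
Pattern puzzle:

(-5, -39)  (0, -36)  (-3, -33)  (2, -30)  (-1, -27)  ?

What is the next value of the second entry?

-24

For the second entry, +3 each step: -39, -36, -33, -30, -27 → -24.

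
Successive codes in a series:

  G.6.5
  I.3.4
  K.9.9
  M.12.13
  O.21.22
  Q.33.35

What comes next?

S.54.57

Letter — letters move forward 2 places in the alphabet: G, I, K, M, O, Q → S.
Second component: each term is the sum of the two before it, so 6, 3, 9, 12, 21, 33 → 54.
Third component goes 5, 4, 9, 13, 22, 35 → 57 (each term is the sum of the two before it).
Combining the parts gives S.54.57.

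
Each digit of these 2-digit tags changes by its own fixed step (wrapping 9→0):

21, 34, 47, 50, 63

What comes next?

First digit: +1 each step, mod 10, so 2, 3, 4, 5, 6 → 7.
Second digit goes 1, 4, 7, 0, 3 → 6 (+3 each step, mod 10).
So the next tag is 76.

76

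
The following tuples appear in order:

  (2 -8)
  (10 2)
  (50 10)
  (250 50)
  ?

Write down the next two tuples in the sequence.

First coordinate: ×5 each step; 2, 10, 50, 250 → 1250 → 6250.
Second coordinate goes -8, 2, 10, 50 → 250 → 1250 (always the previous value of the first coordinate).
So the next two tuples are (1250 250) and (6250 1250).

(1250 250), (6250 1250)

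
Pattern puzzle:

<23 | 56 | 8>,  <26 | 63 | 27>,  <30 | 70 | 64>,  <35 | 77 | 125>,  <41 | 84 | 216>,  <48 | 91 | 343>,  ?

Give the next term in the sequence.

<56 | 98 | 512>

First entry — differences are 3, 4, 5, … (increasing by 1 each time): 23, 26, 30, 35, 41, 48 → 56.
For the second entry, +7 each step: 56, 63, 70, 77, 84, 91 → 98.
Third entry — perfect cubes: 2³, 3³, 4³, …: 8, 27, 64, 125, 216, 343 → 512.
So the next term is <56 | 98 | 512>.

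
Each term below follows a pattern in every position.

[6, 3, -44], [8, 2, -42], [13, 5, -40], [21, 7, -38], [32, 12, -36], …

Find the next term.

[46, 19, -34]

First value: differences are 2, 5, 8, … (increasing by 3 each time), so 6, 8, 13, 21, 32 → 46.
Second value: each term is the sum of the two before it, so 3, 2, 5, 7, 12 → 19.
Third value goes -44, -42, -40, -38, -36 → -34 (+2 each step).
So the next term is [46, 19, -34].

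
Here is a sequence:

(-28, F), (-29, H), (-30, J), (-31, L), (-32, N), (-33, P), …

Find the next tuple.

First component: −1 each step; -28, -29, -30, -31, -32, -33 → -34.
Letter: letters move forward 2 places in the alphabet, so F, H, J, L, N, P → R.
Putting it together: (-34, R).

(-34, R)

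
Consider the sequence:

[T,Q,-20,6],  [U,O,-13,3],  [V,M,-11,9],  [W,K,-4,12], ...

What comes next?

[X,I,-2,21]

For the first letter, letters move forward 1 place in the alphabet: T, U, V, W → X.
Second letter: letters move back 2 places in the alphabet; Q, O, M, K → I.
Third component: -20, -13, -11, -4 → -2 (alternating steps +7, +2, +7, +2, …).
Fourth component goes 6, 3, 9, 12 → 21 (each term is the sum of the two before it).
Combining the parts gives [X,I,-2,21].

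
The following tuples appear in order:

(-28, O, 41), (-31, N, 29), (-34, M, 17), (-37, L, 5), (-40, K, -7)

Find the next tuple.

(-43, J, -19)

For the first coordinate, −3 each step: -28, -31, -34, -37, -40 → -43.
Letter: letters move back 1 place in the alphabet, so O, N, M, L, K → J.
Third coordinate goes 41, 29, 17, 5, -7 → -19 (−12 each step).
So the next tuple is (-43, J, -19).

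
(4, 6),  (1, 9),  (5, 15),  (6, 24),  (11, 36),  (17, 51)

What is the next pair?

(28, 69)

First coordinate — each term is the sum of the two before it: 4, 1, 5, 6, 11, 17 → 28.
Second coordinate — differences are 3, 6, 9, … (increasing by 3 each time): 6, 9, 15, 24, 36, 51 → 69.
So the next pair is (28, 69).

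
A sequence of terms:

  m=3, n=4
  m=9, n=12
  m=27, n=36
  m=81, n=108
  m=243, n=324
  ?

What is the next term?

M: ×3 each step, so 3, 9, 27, 81, 243 → 729.
N — ×3 each step: 4, 12, 36, 108, 324 → 972.
So the next term is m=729, n=972.

m=729, n=972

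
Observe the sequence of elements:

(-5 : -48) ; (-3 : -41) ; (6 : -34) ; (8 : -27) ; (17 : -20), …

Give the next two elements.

(19 : -13), (28 : -6)

First value — alternating steps +2, +9, +2, +9, …: -5, -3, 6, 8, 17 → 19 → 28.
Second value: +7 each step, so -48, -41, -34, -27, -20 → -13 → -6.
Putting the parts together: (19 : -13) and then (28 : -6).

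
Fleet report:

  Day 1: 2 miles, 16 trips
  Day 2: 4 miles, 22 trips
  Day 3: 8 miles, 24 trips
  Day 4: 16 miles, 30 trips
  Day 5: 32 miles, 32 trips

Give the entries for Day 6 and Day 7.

Miles: ×2 each step; 2, 4, 8, 16, 32 → 64 → 128.
Trips: alternating steps +6, +2, +6, +2, …; 16, 22, 24, 30, 32 → 38 → 40.
Putting the parts together: 64 miles, 38 trips and then 128 miles, 40 trips.

64 miles, 38 trips; 128 miles, 40 trips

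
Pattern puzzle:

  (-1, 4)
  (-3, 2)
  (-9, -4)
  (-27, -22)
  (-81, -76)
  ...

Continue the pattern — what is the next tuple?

(-243, -238)

First value — ×3 each step: -1, -3, -9, -27, -81 → -243.
Second value: always 5 more than the first value; 4, 2, -4, -22, -76 → -238.
Combining the parts gives (-243, -238).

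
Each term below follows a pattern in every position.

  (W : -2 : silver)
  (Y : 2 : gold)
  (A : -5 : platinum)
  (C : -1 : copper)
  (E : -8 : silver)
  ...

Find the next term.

(G : -4 : gold)

Letter: letters move forward 2 places in the alphabet, wrapping Z→A, so W, Y, A, C, E → G.
For the second coordinate, alternating steps +4, −7, +4, −7, …: -2, 2, -5, -1, -8 → -4.
For the metal, repeats silver → gold → platinum → copper: silver, gold, platinum, copper, silver → gold.
Combining the parts gives (G : -4 : gold).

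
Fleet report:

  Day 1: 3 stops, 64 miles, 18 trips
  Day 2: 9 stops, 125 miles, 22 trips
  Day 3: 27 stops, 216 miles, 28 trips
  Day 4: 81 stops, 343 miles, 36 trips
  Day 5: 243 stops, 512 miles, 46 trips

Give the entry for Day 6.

Stops goes 3, 9, 27, 81, 243 → 729 (×3 each step).
For the miles, perfect cubes: 4³, 5³, 6³, …: 64, 125, 216, 343, 512 → 729.
Trips: differences are 4, 6, 8, … (increasing by 2 each time), so 18, 22, 28, 36, 46 → 58.
Combining the parts gives 729 stops, 729 miles, 58 trips.

729 stops, 729 miles, 58 trips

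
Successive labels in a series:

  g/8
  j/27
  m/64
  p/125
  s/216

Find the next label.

v/343

For the letter, letters move forward 3 places in the alphabet: g, j, m, p, s → v.
Second component goes 8, 27, 64, 125, 216 → 343 (perfect cubes: 2³, 3³, 4³, …).
So the next label is v/343.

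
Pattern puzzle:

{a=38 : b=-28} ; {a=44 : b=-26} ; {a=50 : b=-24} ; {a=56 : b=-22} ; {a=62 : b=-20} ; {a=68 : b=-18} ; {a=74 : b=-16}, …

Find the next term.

{a=80 : b=-14}

A goes 38, 44, 50, 56, 62, 68, 74 → 80 (+6 each step).
B: +2 each step, so -28, -26, -24, -22, -20, -18, -16 → -14.
So the next term is {a=80 : b=-14}.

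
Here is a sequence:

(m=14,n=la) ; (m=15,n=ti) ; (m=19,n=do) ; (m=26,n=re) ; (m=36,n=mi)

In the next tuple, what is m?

49

M goes 14, 15, 19, 26, 36 → 49 (differences are 1, 4, 7, … (increasing by 3 each time)).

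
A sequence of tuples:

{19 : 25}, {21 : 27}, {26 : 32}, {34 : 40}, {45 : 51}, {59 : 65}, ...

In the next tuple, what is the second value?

82

First value — differences are 2, 5, 8, … (increasing by 3 each time): 19, 21, 26, 34, 45, 59 → 76.
For the second value, always 6 more than the first value: 25, 27, 32, 40, 51, 65 → 82.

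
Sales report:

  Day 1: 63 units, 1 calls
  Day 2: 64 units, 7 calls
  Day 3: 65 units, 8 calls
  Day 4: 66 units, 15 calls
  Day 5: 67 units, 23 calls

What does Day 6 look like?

Units: +1 each step; 63, 64, 65, 66, 67 → 68.
Calls: 1, 7, 8, 15, 23 → 38 (each term is the sum of the two before it).
Combining the parts gives 68 units, 38 calls.

68 units, 38 calls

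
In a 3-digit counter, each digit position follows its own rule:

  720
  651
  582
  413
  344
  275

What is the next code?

106

First digit — −1 each step, mod 10: 7, 6, 5, 4, 3, 2 → 1.
For the second digit, +3 each step, mod 10: 2, 5, 8, 1, 4, 7 → 0.
Third digit: 0, 1, 2, 3, 4, 5 → 6 (+1 each step, mod 10).
Putting it together: 106.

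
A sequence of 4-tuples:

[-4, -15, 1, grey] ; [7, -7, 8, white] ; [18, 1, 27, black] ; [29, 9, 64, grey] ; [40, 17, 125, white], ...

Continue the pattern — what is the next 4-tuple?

First value goes -4, 7, 18, 29, 40 → 51 (+11 each step).
Second value: +8 each step, so -15, -7, 1, 9, 17 → 25.
Third value: 1, 8, 27, 64, 125 → 216 (perfect cubes: 1³, 2³, 3³, …).
Shade: repeats grey → white → black; grey, white, black, grey, white → black.
Combining the parts gives [51, 25, 216, black].

[51, 25, 216, black]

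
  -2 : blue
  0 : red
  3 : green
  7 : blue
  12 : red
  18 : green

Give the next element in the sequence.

First value: -2, 0, 3, 7, 12, 18 → 25 (differences are 2, 3, 4, … (increasing by 1 each time)).
Colour — repeats blue → red → green: blue, red, green, blue, red, green → blue.
So the next element is 25 : blue.

25 : blue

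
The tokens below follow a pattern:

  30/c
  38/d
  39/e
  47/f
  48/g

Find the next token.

For the first component, alternating steps +8, +1, +8, +1, …: 30, 38, 39, 47, 48 → 56.
Letter: letters move forward 1 place in the alphabet; c, d, e, f, g → h.
Putting it together: 56/h.

56/h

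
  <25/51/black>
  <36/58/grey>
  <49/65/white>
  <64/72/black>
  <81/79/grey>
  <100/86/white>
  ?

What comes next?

First value goes 25, 36, 49, 64, 81, 100 → 121 (perfect squares: 5², 6², 7², …).
Second value: +7 each step, so 51, 58, 65, 72, 79, 86 → 93.
Shade: repeats black → grey → white, so black, grey, white, black, grey, white → black.
Combining the parts gives <121/93/black>.

<121/93/black>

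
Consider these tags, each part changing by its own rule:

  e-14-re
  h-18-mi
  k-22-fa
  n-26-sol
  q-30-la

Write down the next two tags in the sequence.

t-34-ti, w-38-do

Letter goes e, h, k, n, q → t → w (letters move forward 3 places in the alphabet).
Second component: 14, 18, 22, 26, 30 → 34 → 38 (+4 each step).
Note goes re, mi, fa, sol, la → ti → do (runs through the solfège scale do→ti).
So the next two tags are t-34-ti and w-38-do.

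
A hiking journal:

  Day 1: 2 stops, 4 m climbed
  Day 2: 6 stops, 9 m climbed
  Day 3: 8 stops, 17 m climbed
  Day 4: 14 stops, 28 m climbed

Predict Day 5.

Stops: each term is the sum of the two before it, so 2, 6, 8, 14 → 22.
M climbed goes 4, 9, 17, 28 → 42 (differences are 5, 8, 11, … (increasing by 3 each time)).
Combining the parts gives 22 stops, 42 m climbed.

22 stops, 42 m climbed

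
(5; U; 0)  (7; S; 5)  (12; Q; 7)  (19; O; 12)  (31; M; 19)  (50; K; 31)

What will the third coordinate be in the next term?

First coordinate: 5, 7, 12, 19, 31, 50 → 81 (each term is the sum of the two before it).
Letter: letters move back 2 places in the alphabet; U, S, Q, O, M, K → I.
Third coordinate: always the previous value of the first coordinate, so 0, 5, 7, 12, 19, 31 → 50.

50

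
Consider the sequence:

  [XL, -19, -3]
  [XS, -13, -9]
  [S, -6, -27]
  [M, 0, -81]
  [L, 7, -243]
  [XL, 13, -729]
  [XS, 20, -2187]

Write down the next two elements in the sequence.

[S, 26, -6561], [M, 33, -19683]

Size goes XL, XS, S, M, L, XL, XS → S → M (repeats XL → XS → S → M → L).
Second coordinate: alternating steps +6, +7, +6, +7, …, so -19, -13, -6, 0, 7, 13, 20 → 26 → 33.
Third coordinate goes -3, -9, -27, -81, -243, -729, -2187 → -6561 → -19683 (×3 each step).
Putting the parts together: [S, 26, -6561] and then [M, 33, -19683].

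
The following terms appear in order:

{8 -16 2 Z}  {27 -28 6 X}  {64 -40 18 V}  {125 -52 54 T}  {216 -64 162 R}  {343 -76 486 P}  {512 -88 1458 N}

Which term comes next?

{729 -100 4374 L}

First entry goes 8, 27, 64, 125, 216, 343, 512 → 729 (perfect cubes: 2³, 3³, 4³, …).
For the second entry, −12 each step: -16, -28, -40, -52, -64, -76, -88 → -100.
Third entry — ×3 each step: 2, 6, 18, 54, 162, 486, 1458 → 4374.
Letter: letters move back 2 places in the alphabet, so Z, X, V, T, R, P, N → L.
Putting it together: {729 -100 4374 L}.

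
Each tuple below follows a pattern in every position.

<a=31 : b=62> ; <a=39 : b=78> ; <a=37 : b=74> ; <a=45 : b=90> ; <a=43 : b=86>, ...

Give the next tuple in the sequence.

<a=51 : b=102>

A: 31, 39, 37, 45, 43 → 51 (alternating steps +8, −2, +8, −2, …).
B — always 2 × the a: 62, 78, 74, 90, 86 → 102.
Combining the parts gives <a=51 : b=102>.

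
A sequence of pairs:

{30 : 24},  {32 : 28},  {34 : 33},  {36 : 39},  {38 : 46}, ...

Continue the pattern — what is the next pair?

First value: 30, 32, 34, 36, 38 → 40 (+2 each step).
Second value — differences are 4, 5, 6, … (increasing by 1 each time): 24, 28, 33, 39, 46 → 54.
Combining the parts gives {40 : 54}.

{40 : 54}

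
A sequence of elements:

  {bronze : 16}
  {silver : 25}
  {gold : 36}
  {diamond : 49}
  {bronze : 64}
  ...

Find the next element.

For the rank, repeats bronze → silver → gold → diamond: bronze, silver, gold, diamond, bronze → silver.
Second part: perfect squares: 4², 5², 6², …, so 16, 25, 36, 49, 64 → 81.
Putting it together: {silver : 81}.

{silver : 81}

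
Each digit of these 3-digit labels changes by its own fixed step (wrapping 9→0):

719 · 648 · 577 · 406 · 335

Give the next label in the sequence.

264

First digit: 7, 6, 5, 4, 3 → 2 (−1 each step, mod 10).
Second digit goes 1, 4, 7, 0, 3 → 6 (+3 each step, mod 10).
Third digit: −1 each step, mod 10; 9, 8, 7, 6, 5 → 4.
Putting it together: 264.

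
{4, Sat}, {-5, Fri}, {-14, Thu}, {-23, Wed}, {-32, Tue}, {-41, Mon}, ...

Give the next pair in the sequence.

{-50, Sun}

First value — −9 each step: 4, -5, -14, -23, -32, -41 → -50.
For the day, runs backward through the weekdays Mon→Sun: Sat, Fri, Thu, Wed, Tue, Mon → Sun.
So the next pair is {-50, Sun}.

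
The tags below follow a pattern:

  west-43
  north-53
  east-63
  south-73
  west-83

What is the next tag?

north-93

For the direction, repeats west → north → east → south: west, north, east, south, west → north.
Second component — +10 each step: 43, 53, 63, 73, 83 → 93.
Combining the parts gives north-93.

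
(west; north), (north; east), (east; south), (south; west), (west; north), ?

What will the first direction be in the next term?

First direction: repeats west → north → east → south, so west, north, east, south, west → north.
Second direction: repeats north → east → south → west; north, east, south, west, north → east.

north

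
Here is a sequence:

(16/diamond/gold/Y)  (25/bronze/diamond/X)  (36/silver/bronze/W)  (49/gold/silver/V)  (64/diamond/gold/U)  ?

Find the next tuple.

First entry: 16, 25, 36, 49, 64 → 81 (perfect squares: 4², 5², 6², …).
First rank: repeats diamond → bronze → silver → gold, so diamond, bronze, silver, gold, diamond → bronze.
Second rank: gold, diamond, bronze, silver, gold → diamond (repeats gold → diamond → bronze → silver).
For the letter, letters move back 1 place in the alphabet: Y, X, W, V, U → T.
Combining the parts gives (81/bronze/diamond/T).

(81/bronze/diamond/T)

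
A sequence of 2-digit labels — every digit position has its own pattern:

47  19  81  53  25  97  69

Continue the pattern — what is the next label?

31

First digit: −3 each step, mod 10; 4, 1, 8, 5, 2, 9, 6 → 3.
Second digit: +2 each step, mod 10; 7, 9, 1, 3, 5, 7, 9 → 1.
Combining the parts gives 31.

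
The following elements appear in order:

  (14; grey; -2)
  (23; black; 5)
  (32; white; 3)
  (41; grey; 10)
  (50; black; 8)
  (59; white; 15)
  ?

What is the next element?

(68; grey; 13)

First value — +9 each step: 14, 23, 32, 41, 50, 59 → 68.
Shade goes grey, black, white, grey, black, white → grey (repeats grey → black → white).
Third value: alternating steps +7, −2, +7, −2, …; -2, 5, 3, 10, 8, 15 → 13.
Putting it together: (68; grey; 13).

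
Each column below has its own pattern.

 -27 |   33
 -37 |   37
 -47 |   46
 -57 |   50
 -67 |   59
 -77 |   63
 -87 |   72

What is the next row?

-97  76

First component goes -27, -37, -47, -57, -67, -77, -87 → -97 (−10 each step).
Second component: alternating steps +4, +9, +4, +9, …, so 33, 37, 46, 50, 59, 63, 72 → 76.
Putting it together: -97  76.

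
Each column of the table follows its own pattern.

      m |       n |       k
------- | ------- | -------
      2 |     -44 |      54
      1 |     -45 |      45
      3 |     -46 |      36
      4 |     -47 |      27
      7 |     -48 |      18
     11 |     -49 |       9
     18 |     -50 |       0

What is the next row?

29  -51  -9

For the column m, each term is the sum of the two before it: 2, 1, 3, 4, 7, 11, 18 → 29.
Column n — −1 each step: -44, -45, -46, -47, -48, -49, -50 → -51.
For the column k, −9 each step: 54, 45, 36, 27, 18, 9, 0 → -9.
Combining the parts gives 29  -51  -9.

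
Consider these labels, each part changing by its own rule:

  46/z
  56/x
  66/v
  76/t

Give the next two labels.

86/r, 96/p

First component — +10 each step: 46, 56, 66, 76 → 86 → 96.
Letter: letters move back 2 places in the alphabet, so z, x, v, t → r → p.
So the next two labels are 86/r and 96/p.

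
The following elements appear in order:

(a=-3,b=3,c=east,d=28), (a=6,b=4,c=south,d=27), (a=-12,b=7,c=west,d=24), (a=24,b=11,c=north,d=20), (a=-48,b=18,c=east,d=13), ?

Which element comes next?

A goes -3, 6, -12, 24, -48 → 96 (×(-2) each step).
For the b, each term is the sum of the two before it: 3, 4, 7, 11, 18 → 29.
C: east, south, west, north, east → south (repeats east → south → west → north).
D: together with the b always sums to 31; 28, 27, 24, 20, 13 → 2.
Combining the parts gives (a=96,b=29,c=south,d=2).

(a=96,b=29,c=south,d=2)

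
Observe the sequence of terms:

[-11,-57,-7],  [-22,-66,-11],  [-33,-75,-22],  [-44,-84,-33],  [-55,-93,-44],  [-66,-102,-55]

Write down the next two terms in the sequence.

[-77,-111,-66], [-88,-120,-77]

First value: -11, -22, -33, -44, -55, -66 → -77 → -88 (−11 each step).
Second value — −9 each step: -57, -66, -75, -84, -93, -102 → -111 → -120.
Third value: always the previous value of the first value; -7, -11, -22, -33, -44, -55 → -66 → -77.
So the next two terms are [-77,-111,-66] and [-88,-120,-77].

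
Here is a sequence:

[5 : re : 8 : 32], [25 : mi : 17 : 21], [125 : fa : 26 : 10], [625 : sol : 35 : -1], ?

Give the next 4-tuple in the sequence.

[3125 : la : 44 : -12]

First part: 5, 25, 125, 625 → 3125 (×5 each step).
For the note, runs through the solfège scale do→ti: re, mi, fa, sol → la.
Third part goes 8, 17, 26, 35 → 44 (+9 each step).
Fourth part: −11 each step, so 32, 21, 10, -1 → -12.
Putting it together: [3125 : la : 44 : -12].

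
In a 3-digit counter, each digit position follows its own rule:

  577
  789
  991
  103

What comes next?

First digit: +2 each step, mod 10, so 5, 7, 9, 1 → 3.
Second digit goes 7, 8, 9, 0 → 1 (+1 each step, mod 10).
Third digit goes 7, 9, 1, 3 → 5 (+2 each step, mod 10).
Putting it together: 315.

315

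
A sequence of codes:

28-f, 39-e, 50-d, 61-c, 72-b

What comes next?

First component — +11 each step: 28, 39, 50, 61, 72 → 83.
Letter: f, e, d, c, b → a (letters move back 1 place in the alphabet).
Combining the parts gives 83-a.

83-a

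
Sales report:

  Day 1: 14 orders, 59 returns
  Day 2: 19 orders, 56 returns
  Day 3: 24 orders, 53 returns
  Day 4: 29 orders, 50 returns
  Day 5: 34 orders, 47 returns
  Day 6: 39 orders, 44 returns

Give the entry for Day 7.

Orders — +5 each step: 14, 19, 24, 29, 34, 39 → 44.
For the returns, −3 each step: 59, 56, 53, 50, 47, 44 → 41.
Combining the parts gives 44 orders, 41 returns.

44 orders, 41 returns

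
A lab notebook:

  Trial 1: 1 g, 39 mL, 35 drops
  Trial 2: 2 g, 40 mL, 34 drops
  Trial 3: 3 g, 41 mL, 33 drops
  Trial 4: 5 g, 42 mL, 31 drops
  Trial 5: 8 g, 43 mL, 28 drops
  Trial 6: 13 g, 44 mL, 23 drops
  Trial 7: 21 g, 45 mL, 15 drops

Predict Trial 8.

For the g, each term is the sum of the two before it: 1, 2, 3, 5, 8, 13, 21 → 34.
ML: +1 each step; 39, 40, 41, 42, 43, 44, 45 → 46.
Drops: together with the g always sums to 36, so 35, 34, 33, 31, 28, 23, 15 → 2.
Combining the parts gives 34 g, 46 mL, 2 drops.

34 g, 46 mL, 2 drops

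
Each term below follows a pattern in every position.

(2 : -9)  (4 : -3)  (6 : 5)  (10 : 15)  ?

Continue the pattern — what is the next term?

First entry goes 2, 4, 6, 10 → 16 (each term is the sum of the two before it).
Second entry: differences are 6, 8, 10, … (increasing by 2 each time), so -9, -3, 5, 15 → 27.
So the next term is (16 : 27).

(16 : 27)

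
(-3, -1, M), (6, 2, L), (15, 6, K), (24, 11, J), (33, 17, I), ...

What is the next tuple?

For the first slot, +9 each step: -3, 6, 15, 24, 33 → 42.
Second slot: differences are 3, 4, 5, … (increasing by 1 each time); -1, 2, 6, 11, 17 → 24.
Letter — letters move back 1 place in the alphabet: M, L, K, J, I → H.
Combining the parts gives (42, 24, H).

(42, 24, H)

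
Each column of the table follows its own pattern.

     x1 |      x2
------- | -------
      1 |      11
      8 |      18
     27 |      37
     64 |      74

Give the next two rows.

Column x1 goes 1, 8, 27, 64 → 125 → 216 (perfect cubes: 1³, 2³, 3³, …).
Column x2 — always 10 more than the column x1: 11, 18, 37, 74 → 135 → 226.
So the next two rows are 125  135 and 216  226.

125  135; 216  226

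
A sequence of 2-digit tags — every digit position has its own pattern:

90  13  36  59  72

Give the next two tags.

95 then 18

First digit — +2 each step, mod 10: 9, 1, 3, 5, 7 → 9 → 1.
Second digit: +3 each step, mod 10, so 0, 3, 6, 9, 2 → 5 → 8.
So the next two tags are 95 and 18.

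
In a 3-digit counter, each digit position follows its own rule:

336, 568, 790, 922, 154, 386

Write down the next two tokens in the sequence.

518 then 740

For the first digit, +2 each step, mod 10: 3, 5, 7, 9, 1, 3 → 5 → 7.
Second digit: 3, 6, 9, 2, 5, 8 → 1 → 4 (+3 each step, mod 10).
Third digit: 6, 8, 0, 2, 4, 6 → 8 → 0 (+2 each step, mod 10).
So the next two tokens are 518 and 740.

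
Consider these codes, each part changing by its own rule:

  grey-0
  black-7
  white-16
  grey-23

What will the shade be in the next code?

black

Shade: repeats grey → black → white; grey, black, white, grey → black.
Second component: 0, 7, 16, 23 → 32 (alternating steps +7, +9, +7, +9, …).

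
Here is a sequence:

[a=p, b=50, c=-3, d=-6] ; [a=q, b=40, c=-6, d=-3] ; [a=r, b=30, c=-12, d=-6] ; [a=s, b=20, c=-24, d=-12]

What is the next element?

[a=t, b=10, c=-48, d=-24]

A: p, q, r, s → t (letters move forward 1 place in the alphabet).
B: −10 each step, so 50, 40, 30, 20 → 10.
C goes -3, -6, -12, -24 → -48 (×2 each step).
D: -6, -3, -6, -12 → -24 (always the previous value of the c).
So the next element is [a=t, b=10, c=-48, d=-24].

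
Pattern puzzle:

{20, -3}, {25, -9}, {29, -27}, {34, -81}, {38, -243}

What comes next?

First slot — alternating steps +5, +4, +5, +4, …: 20, 25, 29, 34, 38 → 43.
Second slot: ×3 each step, so -3, -9, -27, -81, -243 → -729.
Putting it together: {43, -729}.

{43, -729}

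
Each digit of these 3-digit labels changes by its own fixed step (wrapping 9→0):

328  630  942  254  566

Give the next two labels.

878, 180

For the first digit, +3 each step, mod 10: 3, 6, 9, 2, 5 → 8 → 1.
Second digit: +1 each step, mod 10; 2, 3, 4, 5, 6 → 7 → 8.
Third digit: +2 each step, mod 10, so 8, 0, 2, 4, 6 → 8 → 0.
Putting the parts together: 878 and then 180.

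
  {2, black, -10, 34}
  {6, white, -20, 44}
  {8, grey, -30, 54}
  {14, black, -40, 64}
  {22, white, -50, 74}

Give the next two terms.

{36, grey, -60, 84}, {58, black, -70, 94}

First slot — each term is the sum of the two before it: 2, 6, 8, 14, 22 → 36 → 58.
Shade goes black, white, grey, black, white → grey → black (repeats black → white → grey).
For the third slot, −10 each step: -10, -20, -30, -40, -50 → -60 → -70.
Fourth slot goes 34, 44, 54, 64, 74 → 84 → 94 (together with the third slot always sums to 24).
Putting the parts together: {36, grey, -60, 84} and then {58, black, -70, 94}.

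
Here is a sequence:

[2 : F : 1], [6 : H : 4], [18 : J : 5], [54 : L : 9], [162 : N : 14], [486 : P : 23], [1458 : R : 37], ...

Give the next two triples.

[4374 : T : 60], [13122 : V : 97]

First entry goes 2, 6, 18, 54, 162, 486, 1458 → 4374 → 13122 (×3 each step).
Letter — letters move forward 2 places in the alphabet: F, H, J, L, N, P, R → T → V.
Third entry: 1, 4, 5, 9, 14, 23, 37 → 60 → 97 (each term is the sum of the two before it).
Putting the parts together: [4374 : T : 60] and then [13122 : V : 97].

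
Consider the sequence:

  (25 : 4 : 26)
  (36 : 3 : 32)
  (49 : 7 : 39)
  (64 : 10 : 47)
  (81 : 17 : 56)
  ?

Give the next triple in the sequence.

(100 : 27 : 66)

First part goes 25, 36, 49, 64, 81 → 100 (perfect squares: 5², 6², 7², …).
Second part: 4, 3, 7, 10, 17 → 27 (each term is the sum of the two before it).
Third part goes 26, 32, 39, 47, 56 → 66 (differences are 6, 7, 8, … (increasing by 1 each time)).
So the next triple is (100 : 27 : 66).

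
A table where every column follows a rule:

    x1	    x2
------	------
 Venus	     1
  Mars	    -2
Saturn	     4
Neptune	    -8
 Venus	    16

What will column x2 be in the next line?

-32

Column x1: repeats Venus → Mars → Saturn → Neptune; Venus, Mars, Saturn, Neptune, Venus → Mars.
Column x2: ×(-2) each step, so 1, -2, 4, -8, 16 → -32.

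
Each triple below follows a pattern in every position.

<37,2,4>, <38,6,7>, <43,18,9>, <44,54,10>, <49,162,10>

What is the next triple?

<50,486,9>

For the first coordinate, alternating steps +1, +5, +1, +5, …: 37, 38, 43, 44, 49 → 50.
Second coordinate: ×3 each step, so 2, 6, 18, 54, 162 → 486.
Third coordinate — differences are 3, 2, 1, … (decreasing by 1 each time): 4, 7, 9, 10, 10 → 9.
Combining the parts gives <50,486,9>.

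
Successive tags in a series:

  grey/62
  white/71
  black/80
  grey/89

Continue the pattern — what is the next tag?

white/98

Shade goes grey, white, black, grey → white (repeats grey → white → black).
For the second component, +9 each step: 62, 71, 80, 89 → 98.
Putting it together: white/98.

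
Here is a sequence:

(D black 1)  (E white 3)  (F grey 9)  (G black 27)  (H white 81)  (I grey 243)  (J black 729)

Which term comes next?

For the letter, letters move forward 1 place in the alphabet: D, E, F, G, H, I, J → K.
Shade — repeats black → white → grey: black, white, grey, black, white, grey, black → white.
Third coordinate: ×3 each step; 1, 3, 9, 27, 81, 243, 729 → 2187.
Putting it together: (K white 2187).

(K white 2187)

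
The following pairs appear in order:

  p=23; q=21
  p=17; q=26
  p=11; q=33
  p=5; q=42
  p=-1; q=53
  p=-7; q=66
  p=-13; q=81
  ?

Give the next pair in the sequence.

P: −6 each step; 23, 17, 11, 5, -1, -7, -13 → -19.
Q — differences are 5, 7, 9, … (increasing by 2 each time): 21, 26, 33, 42, 53, 66, 81 → 98.
Putting it together: p=-19; q=98.

p=-19; q=98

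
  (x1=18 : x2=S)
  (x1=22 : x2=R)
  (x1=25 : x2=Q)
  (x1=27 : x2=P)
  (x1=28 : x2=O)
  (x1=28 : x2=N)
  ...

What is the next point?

X1 — differences are 4, 3, 2, … (decreasing by 1 each time): 18, 22, 25, 27, 28, 28 → 27.
X2: S, R, Q, P, O, N → M (letters move back 1 place in the alphabet).
Combining the parts gives (x1=27 : x2=M).

(x1=27 : x2=M)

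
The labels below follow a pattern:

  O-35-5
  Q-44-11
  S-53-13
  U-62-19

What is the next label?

Letter: O, Q, S, U → W (letters move forward 2 places in the alphabet).
Second component: 35, 44, 53, 62 → 71 (+9 each step).
Third component — alternating steps +6, +2, +6, +2, …: 5, 11, 13, 19 → 21.
Putting it together: W-71-21.

W-71-21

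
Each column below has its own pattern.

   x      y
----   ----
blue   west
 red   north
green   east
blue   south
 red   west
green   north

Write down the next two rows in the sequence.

Column x: repeats blue → red → green, so blue, red, green, blue, red, green → blue → red.
For the column y, repeats west → north → east → south: west, north, east, south, west, north → east → south.
So the next two rows are blue  east and red  south.

blue  east; red  south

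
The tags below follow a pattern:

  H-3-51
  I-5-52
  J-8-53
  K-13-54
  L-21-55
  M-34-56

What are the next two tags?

Letter: H, I, J, K, L, M → N → O (letters move forward 1 place in the alphabet).
For the second component, each term is the sum of the two before it: 3, 5, 8, 13, 21, 34 → 55 → 89.
Third component: +1 each step, so 51, 52, 53, 54, 55, 56 → 57 → 58.
Putting the parts together: N-55-57 and then O-89-58.

N-55-57 then O-89-58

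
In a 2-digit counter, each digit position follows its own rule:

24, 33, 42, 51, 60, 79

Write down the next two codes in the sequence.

88, 97

First digit: 2, 3, 4, 5, 6, 7 → 8 → 9 (+1 each step, mod 10).
For the second digit, −1 each step, mod 10: 4, 3, 2, 1, 0, 9 → 8 → 7.
So the next two codes are 88 and 97.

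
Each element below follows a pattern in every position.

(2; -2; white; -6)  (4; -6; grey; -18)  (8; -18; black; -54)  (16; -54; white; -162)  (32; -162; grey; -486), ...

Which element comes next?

(64; -486; black; -1458)

First part: 2, 4, 8, 16, 32 → 64 (×2 each step).
Second part goes -2, -6, -18, -54, -162 → -486 (×3 each step).
Shade: white, grey, black, white, grey → black (repeats white → grey → black).
Fourth part goes -6, -18, -54, -162, -486 → -1458 (always 3 × the second part).
So the next element is (64; -486; black; -1458).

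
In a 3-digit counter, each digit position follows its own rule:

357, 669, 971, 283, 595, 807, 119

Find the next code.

421

First digit: +3 each step, mod 10; 3, 6, 9, 2, 5, 8, 1 → 4.
Second digit goes 5, 6, 7, 8, 9, 0, 1 → 2 (+1 each step, mod 10).
For the third digit, +2 each step, mod 10: 7, 9, 1, 3, 5, 7, 9 → 1.
Combining the parts gives 421.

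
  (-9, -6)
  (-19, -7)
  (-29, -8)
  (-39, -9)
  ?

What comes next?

First slot — −10 each step: -9, -19, -29, -39 → -49.
Second slot: -6, -7, -8, -9 → -10 (−1 each step).
Putting it together: (-49, -10).

(-49, -10)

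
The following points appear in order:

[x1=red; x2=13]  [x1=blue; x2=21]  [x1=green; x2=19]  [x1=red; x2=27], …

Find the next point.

X1 — repeats red → blue → green: red, blue, green, red → blue.
X2: alternating steps +8, −2, +8, −2, …; 13, 21, 19, 27 → 25.
Putting it together: [x1=blue; x2=25].

[x1=blue; x2=25]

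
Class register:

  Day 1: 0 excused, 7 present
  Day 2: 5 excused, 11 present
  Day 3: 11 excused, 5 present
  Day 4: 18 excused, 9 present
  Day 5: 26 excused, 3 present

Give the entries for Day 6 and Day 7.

Excused goes 0, 5, 11, 18, 26 → 35 → 45 (differences are 5, 6, 7, … (increasing by 1 each time)).
Present: alternating steps +4, −6, +4, −6, …, so 7, 11, 5, 9, 3 → 7 → 1.
So the next two lines are 35 excused, 7 present and 45 excused, 1 present.

35 excused, 7 present; 45 excused, 1 present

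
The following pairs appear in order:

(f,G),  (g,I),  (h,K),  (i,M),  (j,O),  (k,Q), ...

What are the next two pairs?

(l,S), (m,U)

For the first letter, letters move forward 1 place in the alphabet: f, g, h, i, j, k → l → m.
Second letter: G, I, K, M, O, Q → S → U (letters move forward 2 places in the alphabet).
So the next two pairs are (l,S) and (m,U).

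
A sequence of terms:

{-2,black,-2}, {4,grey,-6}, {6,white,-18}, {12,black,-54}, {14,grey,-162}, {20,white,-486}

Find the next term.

{22,black,-1458}

First slot goes -2, 4, 6, 12, 14, 20 → 22 (alternating steps +6, +2, +6, +2, …).
For the shade, repeats black → grey → white: black, grey, white, black, grey, white → black.
Third slot: ×3 each step; -2, -6, -18, -54, -162, -486 → -1458.
So the next term is {22,black,-1458}.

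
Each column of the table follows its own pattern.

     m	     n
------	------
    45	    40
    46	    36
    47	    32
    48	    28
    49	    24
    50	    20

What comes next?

Column m — +1 each step: 45, 46, 47, 48, 49, 50 → 51.
Column n: −4 each step; 40, 36, 32, 28, 24, 20 → 16.
Putting it together: 51  16.

51  16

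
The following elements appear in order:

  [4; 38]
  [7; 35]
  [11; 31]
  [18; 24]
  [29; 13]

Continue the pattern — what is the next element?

[47; -5]

First entry: each term is the sum of the two before it; 4, 7, 11, 18, 29 → 47.
Second entry — together with the first entry always sums to 42: 38, 35, 31, 24, 13 → -5.
So the next element is [47; -5].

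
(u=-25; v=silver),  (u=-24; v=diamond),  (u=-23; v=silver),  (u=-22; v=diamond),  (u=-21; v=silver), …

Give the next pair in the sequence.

U — +1 each step: -25, -24, -23, -22, -21 → -20.
V: alternates silver ↔ diamond, so silver, diamond, silver, diamond, silver → diamond.
So the next pair is (u=-20; v=diamond).

(u=-20; v=diamond)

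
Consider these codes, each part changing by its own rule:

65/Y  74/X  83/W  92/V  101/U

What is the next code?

110/T

First component goes 65, 74, 83, 92, 101 → 110 (+9 each step).
Letter — letters move back 1 place in the alphabet: Y, X, W, V, U → T.
Combining the parts gives 110/T.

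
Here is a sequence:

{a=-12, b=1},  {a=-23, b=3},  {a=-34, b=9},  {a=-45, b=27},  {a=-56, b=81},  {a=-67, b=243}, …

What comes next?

{a=-78, b=729}

A — −11 each step: -12, -23, -34, -45, -56, -67 → -78.
For the b, ×3 each step: 1, 3, 9, 27, 81, 243 → 729.
So the next term is {a=-78, b=729}.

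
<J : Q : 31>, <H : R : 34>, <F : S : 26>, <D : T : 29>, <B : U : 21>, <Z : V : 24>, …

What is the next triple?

First letter: letters move back 2 places in the alphabet, wrapping A→Z; J, H, F, D, B, Z → X.
Second letter: Q, R, S, T, U, V → W (letters move forward 1 place in the alphabet).
Third value: alternating steps +3, −8, +3, −8, …; 31, 34, 26, 29, 21, 24 → 16.
So the next triple is <X : W : 16>.

<X : W : 16>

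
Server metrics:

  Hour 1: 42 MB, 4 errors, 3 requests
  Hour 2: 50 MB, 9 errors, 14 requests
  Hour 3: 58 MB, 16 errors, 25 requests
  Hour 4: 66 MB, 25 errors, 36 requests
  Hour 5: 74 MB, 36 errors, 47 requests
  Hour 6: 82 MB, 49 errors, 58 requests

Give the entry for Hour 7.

90 MB, 64 errors, 69 requests

MB: 42, 50, 58, 66, 74, 82 → 90 (+8 each step).
For the errors, differences are 5, 7, 9, … (increasing by 2 each time): 4, 9, 16, 25, 36, 49 → 64.
Requests goes 3, 14, 25, 36, 47, 58 → 69 (+11 each step).
So the next row is 90 MB, 64 errors, 69 requests.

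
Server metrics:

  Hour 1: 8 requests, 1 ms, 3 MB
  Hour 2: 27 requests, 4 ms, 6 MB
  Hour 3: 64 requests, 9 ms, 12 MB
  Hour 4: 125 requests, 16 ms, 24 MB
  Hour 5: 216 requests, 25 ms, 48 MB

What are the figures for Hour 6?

Requests: perfect cubes: 2³, 3³, 4³, …; 8, 27, 64, 125, 216 → 343.
Ms: perfect squares: 1², 2², 3², …; 1, 4, 9, 16, 25 → 36.
MB: 3, 6, 12, 24, 48 → 96 (×2 each step).
Combining the parts gives 343 requests, 36 ms, 96 MB.

343 requests, 36 ms, 96 MB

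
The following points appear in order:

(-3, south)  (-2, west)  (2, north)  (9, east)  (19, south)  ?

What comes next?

First slot: -3, -2, 2, 9, 19 → 32 (differences are 1, 4, 7, … (increasing by 3 each time)).
For the direction, repeats south → west → north → east: south, west, north, east, south → west.
Putting it together: (32, west).

(32, west)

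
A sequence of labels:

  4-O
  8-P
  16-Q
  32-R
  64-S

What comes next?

First component: ×2 each step; 4, 8, 16, 32, 64 → 128.
Letter goes O, P, Q, R, S → T (letters move forward 1 place in the alphabet).
So the next label is 128-T.

128-T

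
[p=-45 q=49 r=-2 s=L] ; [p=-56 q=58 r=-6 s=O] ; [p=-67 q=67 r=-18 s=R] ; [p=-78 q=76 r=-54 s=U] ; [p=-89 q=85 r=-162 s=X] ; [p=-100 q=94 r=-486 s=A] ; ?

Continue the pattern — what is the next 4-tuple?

For the p, −11 each step: -45, -56, -67, -78, -89, -100 → -111.
For the q, +9 each step: 49, 58, 67, 76, 85, 94 → 103.
R goes -2, -6, -18, -54, -162, -486 → -1458 (×3 each step).
S: L, O, R, U, X, A → D (letters move forward 3 places in the alphabet, wrapping Z→A).
So the next 4-tuple is [p=-111 q=103 r=-1458 s=D].

[p=-111 q=103 r=-1458 s=D]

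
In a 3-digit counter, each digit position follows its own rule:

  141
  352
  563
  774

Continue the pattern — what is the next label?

985

First digit goes 1, 3, 5, 7 → 9 (+2 each step, mod 10).
Second digit: 4, 5, 6, 7 → 8 (+1 each step, mod 10).
Third digit: +1 each step, mod 10, so 1, 2, 3, 4 → 5.
Putting it together: 985.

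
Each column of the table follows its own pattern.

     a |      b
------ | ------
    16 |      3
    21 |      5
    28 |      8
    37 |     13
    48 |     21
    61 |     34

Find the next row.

Column a: 16, 21, 28, 37, 48, 61 → 76 (differences are 5, 7, 9, … (increasing by 2 each time)).
Column b: each term is the sum of the two before it, so 3, 5, 8, 13, 21, 34 → 55.
Putting it together: 76  55.

76  55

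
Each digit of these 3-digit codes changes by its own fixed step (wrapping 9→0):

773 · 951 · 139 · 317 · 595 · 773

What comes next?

951

For the first digit, +2 each step, mod 10: 7, 9, 1, 3, 5, 7 → 9.
Second digit: −2 each step, mod 10; 7, 5, 3, 1, 9, 7 → 5.
For the third digit, −2 each step, mod 10: 3, 1, 9, 7, 5, 3 → 1.
Combining the parts gives 951.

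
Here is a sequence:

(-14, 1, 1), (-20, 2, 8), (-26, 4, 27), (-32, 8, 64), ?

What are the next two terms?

(-38, 16, 125), (-44, 32, 216)

First value goes -14, -20, -26, -32 → -38 → -44 (−6 each step).
Second value: ×2 each step; 1, 2, 4, 8 → 16 → 32.
Third value: 1, 8, 27, 64 → 125 → 216 (perfect cubes: 1³, 2³, 3³, …).
Putting the parts together: (-38, 16, 125) and then (-44, 32, 216).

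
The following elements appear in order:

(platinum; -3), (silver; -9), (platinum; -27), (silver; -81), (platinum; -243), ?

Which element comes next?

Metal: alternates platinum ↔ silver; platinum, silver, platinum, silver, platinum → silver.
For the second component, ×3 each step: -3, -9, -27, -81, -243 → -729.
So the next element is (silver; -729).

(silver; -729)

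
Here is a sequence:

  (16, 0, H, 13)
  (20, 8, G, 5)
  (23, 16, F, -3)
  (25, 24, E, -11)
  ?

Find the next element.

(26, 32, D, -19)

For the first value, differences are 4, 3, 2, … (decreasing by 1 each time): 16, 20, 23, 25 → 26.
Second value — +8 each step: 0, 8, 16, 24 → 32.
Letter: letters move back 1 place in the alphabet; H, G, F, E → D.
Fourth value: together with the second value always sums to 13; 13, 5, -3, -11 → -19.
So the next element is (26, 32, D, -19).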